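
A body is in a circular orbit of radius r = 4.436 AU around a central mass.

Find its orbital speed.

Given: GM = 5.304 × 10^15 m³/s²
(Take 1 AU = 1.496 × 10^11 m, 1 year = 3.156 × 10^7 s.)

Convert to SI: r = 4.436 AU = 6.63626e+11 m.
For a circular orbit, gravity supplies the centripetal force, so v = √(GM / r).
v = √(5.304e+15 / 6.63626e+11) m/s ≈ 89.4 m/s = 0.01886 AU/year.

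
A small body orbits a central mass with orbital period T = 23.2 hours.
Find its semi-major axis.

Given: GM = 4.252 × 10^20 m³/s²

Convert to SI: T = 23.2 hours = 83520 s.
Invert Kepler's third law: a = (GM · T² / (4π²))^(1/3).
Substituting T = 83520 s and GM = 4.252e+20 m³/s²:
a = (4.252e+20 · (83520)² / (4π²))^(1/3) m
a ≈ 4.22e+09 m = 4.22 Gm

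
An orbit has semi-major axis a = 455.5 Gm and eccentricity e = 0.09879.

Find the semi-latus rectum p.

Convert to SI: a = 455.5 Gm = 4.555e+11 m.
p = a (1 − e²).
p = 4.555e+11 · (1 − (0.09879)²) = 4.555e+11 · 0.990241 ≈ 4.511e+11 m = 451.1 Gm.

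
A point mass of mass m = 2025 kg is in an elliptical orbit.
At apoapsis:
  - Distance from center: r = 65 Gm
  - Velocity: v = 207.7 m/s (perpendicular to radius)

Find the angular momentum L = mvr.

Convert to SI: r = 65 Gm = 6.5e+10 m.
Since v is perpendicular to r, L = m · v · r.
L = 2025 · 207.7 · 6.5e+10 kg·m²/s ≈ 2.734e+16 kg·m²/s.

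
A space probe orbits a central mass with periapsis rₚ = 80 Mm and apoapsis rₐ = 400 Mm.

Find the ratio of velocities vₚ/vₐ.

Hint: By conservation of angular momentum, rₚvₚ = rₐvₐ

Convert to SI: rₚ = 80 Mm = 8e+07 m; rₐ = 400 Mm = 4e+08 m.
Conservation of angular momentum gives rₚvₚ = rₐvₐ, so vₚ/vₐ = rₐ/rₚ.
vₚ/vₐ = 4e+08 / 8e+07 ≈ 5.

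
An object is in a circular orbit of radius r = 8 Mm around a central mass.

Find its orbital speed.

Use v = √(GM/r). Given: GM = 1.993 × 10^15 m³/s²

Convert to SI: r = 8 Mm = 8e+06 m.
For a circular orbit, gravity supplies the centripetal force, so v = √(GM / r).
v = √(1.993e+15 / 8e+06) m/s ≈ 1.578e+04 m/s = 15.78 km/s.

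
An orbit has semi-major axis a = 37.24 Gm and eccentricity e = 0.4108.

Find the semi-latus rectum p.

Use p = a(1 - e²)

Convert to SI: a = 37.24 Gm = 3.724e+10 m.
p = a (1 − e²).
p = 3.724e+10 · (1 − (0.4108)²) = 3.724e+10 · 0.831243 ≈ 3.096e+10 m = 30.96 Gm.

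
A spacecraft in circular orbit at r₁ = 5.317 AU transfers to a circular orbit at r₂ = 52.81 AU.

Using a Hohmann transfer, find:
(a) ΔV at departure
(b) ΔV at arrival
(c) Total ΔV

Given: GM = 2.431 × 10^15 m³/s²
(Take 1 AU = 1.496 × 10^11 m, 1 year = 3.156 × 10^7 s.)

Convert to SI: r₁ = 5.317 AU = 7.95423e+11 m; r₂ = 52.81 AU = 7.90038e+12 m.
Transfer semi-major axis: a_t = (r₁ + r₂)/2 = (7.95423e+11 + 7.90038e+12)/2 = 4.3479e+12 m.
Circular speeds: v₁ = √(GM/r₁) = 55.2832 m/s, v₂ = √(GM/r₂) = 17.5416 m/s.
Transfer speeds (vis-viva v² = GM(2/r − 1/a_t)): v₁ᵗ = 74.5208 m/s, v₂ᵗ = 7.50288 m/s.
(a) ΔV₁ = |v₁ᵗ − v₁| ≈ 19.24 m/s = 0.004058 AU/year.
(b) ΔV₂ = |v₂ − v₂ᵗ| ≈ 10.04 m/s = 0.002118 AU/year.
(c) ΔV_total = ΔV₁ + ΔV₂ ≈ 29.28 m/s = 0.006176 AU/year.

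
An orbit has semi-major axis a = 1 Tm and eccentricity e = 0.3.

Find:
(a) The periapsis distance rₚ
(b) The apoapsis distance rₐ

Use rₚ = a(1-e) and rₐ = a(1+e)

Convert to SI: a = 1 Tm = 1e+12 m.
(a) rₚ = a(1 − e) = 1e+12 · (1 − 0.3) = 1e+12 · 0.7 ≈ 7e+11 m = 700 Gm.
(b) rₐ = a(1 + e) = 1e+12 · (1 + 0.3) = 1e+12 · 1.3 ≈ 1.3e+12 m = 1.3 Tm.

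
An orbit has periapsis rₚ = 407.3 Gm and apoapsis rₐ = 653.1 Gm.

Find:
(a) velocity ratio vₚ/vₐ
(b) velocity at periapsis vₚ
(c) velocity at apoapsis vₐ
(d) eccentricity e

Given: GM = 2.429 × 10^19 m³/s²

Convert to SI: rₚ = 407.3 Gm = 4.073e+11 m; rₐ = 653.1 Gm = 6.531e+11 m.
(a) Conservation of angular momentum (rₚvₚ = rₐvₐ) gives vₚ/vₐ = rₐ/rₚ = 6.531e+11/4.073e+11 ≈ 1.603
(b) With a = (rₚ + rₐ)/2 = 5.302e+11 m, vₚ = √(GM (2/rₚ − 1/a)) = √(2.429e+19 · (2/4.073e+11 − 1/5.302e+11)) m/s ≈ 8571 m/s
(c) With a = (rₚ + rₐ)/2 = 5.302e+11 m, vₐ = √(GM (2/rₐ − 1/a)) = √(2.429e+19 · (2/6.531e+11 − 1/5.302e+11)) m/s ≈ 5345 m/s
(d) e = (rₐ − rₚ)/(rₐ + rₚ) = (6.531e+11 − 4.073e+11)/(6.531e+11 + 4.073e+11) ≈ 0.2318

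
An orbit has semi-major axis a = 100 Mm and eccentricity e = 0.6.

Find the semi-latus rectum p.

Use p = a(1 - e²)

Convert to SI: a = 100 Mm = 1e+08 m.
p = a (1 − e²).
p = 1e+08 · (1 − (0.6)²) = 1e+08 · 0.64 ≈ 6.4e+07 m = 64 Mm.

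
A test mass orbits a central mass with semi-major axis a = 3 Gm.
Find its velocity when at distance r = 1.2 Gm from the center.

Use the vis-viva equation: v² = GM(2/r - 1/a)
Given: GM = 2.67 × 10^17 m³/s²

Convert to SI: a = 3 Gm = 3e+09 m; r = 1.2 Gm = 1.2e+09 m.
Vis-viva: v = √(GM · (2/r − 1/a)).
2/r − 1/a = 2/1.2e+09 − 1/3e+09 = 1.33333e-09 m⁻¹.
v = √(2.67e+17 · 1.33333e-09) m/s ≈ 1.887e+04 m/s = 18.87 km/s.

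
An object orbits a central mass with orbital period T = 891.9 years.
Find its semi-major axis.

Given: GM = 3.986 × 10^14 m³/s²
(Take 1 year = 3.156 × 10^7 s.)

Convert to SI: T = 891.9 years = 2.81484e+10 s.
Invert Kepler's third law: a = (GM · T² / (4π²))^(1/3).
Substituting T = 2.81484e+10 s and GM = 3.986e+14 m³/s²:
a = (3.986e+14 · (2.81484e+10)² / (4π²))^(1/3) m
a ≈ 2e+11 m = 200 Gm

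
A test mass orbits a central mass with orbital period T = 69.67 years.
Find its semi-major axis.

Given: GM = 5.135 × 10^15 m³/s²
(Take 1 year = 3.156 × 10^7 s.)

Convert to SI: T = 69.67 years = 2.19879e+09 s.
Invert Kepler's third law: a = (GM · T² / (4π²))^(1/3).
Substituting T = 2.19879e+09 s and GM = 5.135e+15 m³/s²:
a = (5.135e+15 · (2.19879e+09)² / (4π²))^(1/3) m
a ≈ 8.567e+10 m = 8.567 × 10^10 m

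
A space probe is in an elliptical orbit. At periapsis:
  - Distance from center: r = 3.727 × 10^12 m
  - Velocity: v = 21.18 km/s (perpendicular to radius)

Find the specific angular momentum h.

Convert to SI: v = 21.18 km/s = 21180 m/s.
With v perpendicular to r, h = r · v.
h = 3.727e+12 · 21180 m²/s ≈ 7.894e+16 m²/s.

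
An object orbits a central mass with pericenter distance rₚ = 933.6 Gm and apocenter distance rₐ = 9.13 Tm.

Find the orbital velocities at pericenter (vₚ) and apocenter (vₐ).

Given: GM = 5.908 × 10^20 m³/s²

Convert to SI: rₚ = 933.6 Gm = 9.336e+11 m; rₐ = 9.13 Tm = 9.13e+12 m.
Use the vis-viva equation v² = GM(2/r − 1/a) with a = (rₚ + rₐ)/2 = (9.336e+11 + 9.13e+12)/2 = 5.0318e+12 m.
vₚ = √(GM · (2/rₚ − 1/a)) = √(5.908e+20 · (2/9.336e+11 − 1/5.0318e+12)) m/s ≈ 3.389e+04 m/s = 33.89 km/s.
vₐ = √(GM · (2/rₐ − 1/a)) = √(5.908e+20 · (2/9.13e+12 − 1/5.0318e+12)) m/s ≈ 3465 m/s = 3.465 km/s.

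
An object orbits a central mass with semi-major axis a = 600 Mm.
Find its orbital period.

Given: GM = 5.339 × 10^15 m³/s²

Convert to SI: a = 600 Mm = 6e+08 m.
Kepler's third law: T = 2π √(a³ / GM).
Substituting a = 6e+08 m and GM = 5.339e+15 m³/s²:
T = 2π √((6e+08)³ / 5.339e+15) s
T ≈ 1.264e+06 s = 14.63 days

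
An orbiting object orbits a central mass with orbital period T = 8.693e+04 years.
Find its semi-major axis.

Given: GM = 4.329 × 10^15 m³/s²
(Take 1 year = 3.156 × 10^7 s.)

Convert to SI: T = 8.693e+04 years = 2.74351e+12 s.
Invert Kepler's third law: a = (GM · T² / (4π²))^(1/3).
Substituting T = 2.74351e+12 s and GM = 4.329e+15 m³/s²:
a = (4.329e+15 · (2.74351e+12)² / (4π²))^(1/3) m
a ≈ 9.38e+12 m = 9.38 Tm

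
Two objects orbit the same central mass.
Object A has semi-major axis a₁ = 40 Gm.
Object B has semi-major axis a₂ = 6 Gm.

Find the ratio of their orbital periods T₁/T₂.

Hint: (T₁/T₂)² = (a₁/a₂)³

Convert to SI: a₁ = 40 Gm = 4e+10 m; a₂ = 6 Gm = 6e+09 m.
From Kepler's third law, (T₁/T₂)² = (a₁/a₂)³, so T₁/T₂ = (a₁/a₂)^(3/2).
a₁/a₂ = 4e+10 / 6e+09 = 6.66667.
T₁/T₂ = (6.66667)^(3/2) ≈ 17.21.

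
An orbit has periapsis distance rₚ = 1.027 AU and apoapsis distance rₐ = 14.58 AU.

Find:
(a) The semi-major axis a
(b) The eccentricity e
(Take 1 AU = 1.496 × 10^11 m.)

Convert to SI: rₚ = 1.027 AU = 1.53639e+11 m; rₐ = 14.58 AU = 2.18117e+12 m.
(a) a = (rₚ + rₐ) / 2 = (1.53639e+11 + 2.18117e+12) / 2 ≈ 1.167e+12 m = 7.803 AU.
(b) e = (rₐ − rₚ) / (rₐ + rₚ) = (2.18117e+12 − 1.53639e+11) / (2.18117e+12 + 1.53639e+11) ≈ 0.8684.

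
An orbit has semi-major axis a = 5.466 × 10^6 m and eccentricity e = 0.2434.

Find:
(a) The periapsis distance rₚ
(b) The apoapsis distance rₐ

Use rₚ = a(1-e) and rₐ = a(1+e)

(a) rₚ = a(1 − e) = 5.466e+06 · (1 − 0.2434) = 5.466e+06 · 0.7566 ≈ 4.136e+06 m = 4.136 × 10^6 m.
(b) rₐ = a(1 + e) = 5.466e+06 · (1 + 0.2434) = 5.466e+06 · 1.2434 ≈ 6.796e+06 m = 6.796 × 10^6 m.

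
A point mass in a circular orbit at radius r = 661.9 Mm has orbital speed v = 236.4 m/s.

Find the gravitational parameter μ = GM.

Convert to SI: r = 661.9 Mm = 6.619e+08 m.
For a circular orbit v² = GM/r, so GM = v² · r.
GM = (236.4)² · 6.619e+08 m³/s² ≈ 3.699e+13 m³/s² = 3.699 × 10^13 m³/s².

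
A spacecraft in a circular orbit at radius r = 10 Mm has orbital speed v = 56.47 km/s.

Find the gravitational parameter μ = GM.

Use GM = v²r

Convert to SI: r = 10 Mm = 1e+07 m; v = 56.47 km/s = 56470 m/s.
For a circular orbit v² = GM/r, so GM = v² · r.
GM = (56470)² · 1e+07 m³/s² ≈ 3.189e+16 m³/s² = 3.189 × 10^16 m³/s².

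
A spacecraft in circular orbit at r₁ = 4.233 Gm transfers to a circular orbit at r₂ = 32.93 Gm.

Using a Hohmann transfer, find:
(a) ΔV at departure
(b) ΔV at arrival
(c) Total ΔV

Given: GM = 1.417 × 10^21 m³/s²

Convert to SI: r₁ = 4.233 Gm = 4.233e+09 m; r₂ = 32.93 Gm = 3.293e+10 m.
Transfer semi-major axis: a_t = (r₁ + r₂)/2 = (4.233e+09 + 3.293e+10)/2 = 1.85815e+10 m.
Circular speeds: v₁ = √(GM/r₁) = 578577 m/s, v₂ = √(GM/r₂) = 207438 m/s.
Transfer speeds (vis-viva v² = GM(2/r − 1/a_t)): v₁ᵗ = 770223 m/s, v₂ᵗ = 99008.6 m/s.
(a) ΔV₁ = |v₁ᵗ − v₁| ≈ 1.916e+05 m/s = 191.6 km/s.
(b) ΔV₂ = |v₂ − v₂ᵗ| ≈ 1.084e+05 m/s = 108.4 km/s.
(c) ΔV_total = ΔV₁ + ΔV₂ ≈ 3.001e+05 m/s = 300.1 km/s.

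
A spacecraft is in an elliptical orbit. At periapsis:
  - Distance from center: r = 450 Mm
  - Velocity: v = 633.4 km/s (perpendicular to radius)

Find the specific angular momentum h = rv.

Convert to SI: r = 450 Mm = 4.5e+08 m; v = 633.4 km/s = 633400 m/s.
With v perpendicular to r, h = r · v.
h = 4.5e+08 · 633400 m²/s ≈ 2.85e+14 m²/s.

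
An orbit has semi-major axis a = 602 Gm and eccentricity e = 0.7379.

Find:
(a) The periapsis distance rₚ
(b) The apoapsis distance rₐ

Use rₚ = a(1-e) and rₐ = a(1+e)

Convert to SI: a = 602 Gm = 6.02e+11 m.
(a) rₚ = a(1 − e) = 6.02e+11 · (1 − 0.7379) = 6.02e+11 · 0.2621 ≈ 1.578e+11 m = 157.8 Gm.
(b) rₐ = a(1 + e) = 6.02e+11 · (1 + 0.7379) = 6.02e+11 · 1.7379 ≈ 1.046e+12 m = 1.046 Tm.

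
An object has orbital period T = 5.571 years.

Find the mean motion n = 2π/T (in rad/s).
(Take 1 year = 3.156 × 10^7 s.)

Convert to SI: T = 5.571 years = 1.75821e+08 s.
n = 2π / T.
n = 2π / 1.75821e+08 s ≈ 3.574e-08 rad/s.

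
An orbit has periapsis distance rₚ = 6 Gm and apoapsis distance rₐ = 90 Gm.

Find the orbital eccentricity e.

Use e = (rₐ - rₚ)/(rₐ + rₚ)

Convert to SI: rₚ = 6 Gm = 6e+09 m; rₐ = 90 Gm = 9e+10 m.
e = (rₐ − rₚ) / (rₐ + rₚ).
e = (9e+10 − 6e+09) / (9e+10 + 6e+09) = 8.4e+10 / 9.6e+10 ≈ 0.875.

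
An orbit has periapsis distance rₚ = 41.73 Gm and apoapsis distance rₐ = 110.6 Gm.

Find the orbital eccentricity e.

Convert to SI: rₚ = 41.73 Gm = 4.173e+10 m; rₐ = 110.6 Gm = 1.106e+11 m.
e = (rₐ − rₚ) / (rₐ + rₚ).
e = (1.106e+11 − 4.173e+10) / (1.106e+11 + 4.173e+10) = 6.887e+10 / 1.5233e+11 ≈ 0.4521.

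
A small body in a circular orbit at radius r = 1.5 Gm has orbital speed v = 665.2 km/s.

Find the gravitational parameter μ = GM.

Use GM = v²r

Convert to SI: r = 1.5 Gm = 1.5e+09 m; v = 665.2 km/s = 665200 m/s.
For a circular orbit v² = GM/r, so GM = v² · r.
GM = (665200)² · 1.5e+09 m³/s² ≈ 6.637e+20 m³/s² = 6.637 × 10^20 m³/s².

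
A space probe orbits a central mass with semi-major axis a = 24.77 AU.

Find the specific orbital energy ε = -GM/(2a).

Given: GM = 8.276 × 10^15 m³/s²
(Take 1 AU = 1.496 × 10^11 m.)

Convert to SI: a = 24.77 AU = 3.70559e+12 m.
ε = −GM / (2a).
ε = −8.276e+15 / (2 · 3.70559e+12) J/kg ≈ -1117 J/kg = -1.117 kJ/kg.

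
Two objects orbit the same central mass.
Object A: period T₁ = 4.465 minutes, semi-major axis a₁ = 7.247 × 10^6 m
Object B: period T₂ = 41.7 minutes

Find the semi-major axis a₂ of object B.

Convert to SI: T₁ = 4.465 minutes = 267.9 s; T₂ = 41.7 minutes = 2502 s.
Kepler's third law: (T₁/T₂)² = (a₁/a₂)³ ⇒ a₂ = a₁ · (T₂/T₁)^(2/3).
T₂/T₁ = 2502 / 267.9 = 9.33931.
a₂ = 7.247e+06 · (9.33931)^(2/3) m ≈ 3.214e+07 m = 3.214 × 10^7 m.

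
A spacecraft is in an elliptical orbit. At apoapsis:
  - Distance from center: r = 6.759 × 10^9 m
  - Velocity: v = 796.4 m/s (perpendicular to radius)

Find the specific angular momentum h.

With v perpendicular to r, h = r · v.
h = 6.759e+09 · 796.4 m²/s ≈ 5.383e+12 m²/s.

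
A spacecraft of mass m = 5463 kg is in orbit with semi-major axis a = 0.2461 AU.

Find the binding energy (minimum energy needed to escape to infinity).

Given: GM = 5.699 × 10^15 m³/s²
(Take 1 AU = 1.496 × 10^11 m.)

Convert to SI: a = 0.2461 AU = 3.68166e+10 m.
Total orbital energy is E = −GMm/(2a); binding energy is E_bind = −E = GMm/(2a).
E_bind = 5.699e+15 · 5463 / (2 · 3.68166e+10) J ≈ 4.228e+08 J = 422.8 MJ.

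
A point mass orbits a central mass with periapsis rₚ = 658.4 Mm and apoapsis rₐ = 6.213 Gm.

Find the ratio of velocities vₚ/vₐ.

Convert to SI: rₚ = 658.4 Mm = 6.584e+08 m; rₐ = 6.213 Gm = 6.213e+09 m.
Conservation of angular momentum gives rₚvₚ = rₐvₐ, so vₚ/vₐ = rₐ/rₚ.
vₚ/vₐ = 6.213e+09 / 6.584e+08 ≈ 9.437.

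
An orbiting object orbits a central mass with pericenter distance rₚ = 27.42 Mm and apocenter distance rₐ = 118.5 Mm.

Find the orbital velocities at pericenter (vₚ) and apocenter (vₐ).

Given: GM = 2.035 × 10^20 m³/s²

Convert to SI: rₚ = 27.42 Mm = 2.742e+07 m; rₐ = 118.5 Mm = 1.185e+08 m.
Use the vis-viva equation v² = GM(2/r − 1/a) with a = (rₚ + rₐ)/2 = (2.742e+07 + 1.185e+08)/2 = 7.296e+07 m.
vₚ = √(GM · (2/rₚ − 1/a)) = √(2.035e+20 · (2/2.742e+07 − 1/7.296e+07)) m/s ≈ 3.472e+06 m/s = 3472 km/s.
vₐ = √(GM · (2/rₐ − 1/a)) = √(2.035e+20 · (2/1.185e+08 − 1/7.296e+07)) m/s ≈ 8.034e+05 m/s = 803.4 km/s.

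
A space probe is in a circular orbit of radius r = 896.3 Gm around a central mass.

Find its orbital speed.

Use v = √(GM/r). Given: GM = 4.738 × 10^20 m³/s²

Convert to SI: r = 896.3 Gm = 8.963e+11 m.
For a circular orbit, gravity supplies the centripetal force, so v = √(GM / r).
v = √(4.738e+20 / 8.963e+11) m/s ≈ 2.299e+04 m/s = 22.99 km/s.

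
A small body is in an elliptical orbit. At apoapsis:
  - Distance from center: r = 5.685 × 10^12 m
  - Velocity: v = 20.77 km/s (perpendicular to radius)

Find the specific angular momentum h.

Convert to SI: v = 20.77 km/s = 20770 m/s.
With v perpendicular to r, h = r · v.
h = 5.685e+12 · 20770 m²/s ≈ 1.181e+17 m²/s.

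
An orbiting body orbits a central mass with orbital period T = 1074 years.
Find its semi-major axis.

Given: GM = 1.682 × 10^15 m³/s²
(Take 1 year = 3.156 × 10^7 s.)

Convert to SI: T = 1074 years = 3.38954e+10 s.
Invert Kepler's third law: a = (GM · T² / (4π²))^(1/3).
Substituting T = 3.38954e+10 s and GM = 1.682e+15 m³/s²:
a = (1.682e+15 · (3.38954e+10)² / (4π²))^(1/3) m
a ≈ 3.658e+11 m = 3.658 × 10^11 m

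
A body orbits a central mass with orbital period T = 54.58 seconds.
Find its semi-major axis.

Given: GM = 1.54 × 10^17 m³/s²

Invert Kepler's third law: a = (GM · T² / (4π²))^(1/3).
Substituting T = 54.58 s and GM = 1.54e+17 m³/s²:
a = (1.54e+17 · (54.58)² / (4π²))^(1/3) m
a ≈ 2.265e+06 m = 2.265 Mm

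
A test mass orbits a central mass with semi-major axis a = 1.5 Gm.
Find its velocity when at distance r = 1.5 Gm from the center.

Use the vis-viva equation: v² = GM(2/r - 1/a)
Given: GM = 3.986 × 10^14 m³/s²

Convert to SI: a = 1.5 Gm = 1.5e+09 m; r = 1.5 Gm = 1.5e+09 m.
Vis-viva: v = √(GM · (2/r − 1/a)).
2/r − 1/a = 2/1.5e+09 − 1/1.5e+09 = 6.66667e-10 m⁻¹.
v = √(3.986e+14 · 6.66667e-10) m/s ≈ 515.5 m/s = 515.5 m/s.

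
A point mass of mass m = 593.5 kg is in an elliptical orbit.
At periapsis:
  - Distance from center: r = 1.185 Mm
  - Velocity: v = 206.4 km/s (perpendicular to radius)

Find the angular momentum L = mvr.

Convert to SI: r = 1.185 Mm = 1.185e+06 m; v = 206.4 km/s = 206400 m/s.
Since v is perpendicular to r, L = m · v · r.
L = 593.5 · 206400 · 1.185e+06 kg·m²/s ≈ 1.452e+14 kg·m²/s.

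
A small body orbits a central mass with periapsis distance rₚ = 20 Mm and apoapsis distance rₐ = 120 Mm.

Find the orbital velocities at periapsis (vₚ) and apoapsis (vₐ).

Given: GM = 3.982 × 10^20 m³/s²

Convert to SI: rₚ = 20 Mm = 2e+07 m; rₐ = 120 Mm = 1.2e+08 m.
Use the vis-viva equation v² = GM(2/r − 1/a) with a = (rₚ + rₐ)/2 = (2e+07 + 1.2e+08)/2 = 7e+07 m.
vₚ = √(GM · (2/rₚ − 1/a)) = √(3.982e+20 · (2/2e+07 − 1/7e+07)) m/s ≈ 5.842e+06 m/s = 5842 km/s.
vₐ = √(GM · (2/rₐ − 1/a)) = √(3.982e+20 · (2/1.2e+08 − 1/7e+07)) m/s ≈ 9.737e+05 m/s = 973.7 km/s.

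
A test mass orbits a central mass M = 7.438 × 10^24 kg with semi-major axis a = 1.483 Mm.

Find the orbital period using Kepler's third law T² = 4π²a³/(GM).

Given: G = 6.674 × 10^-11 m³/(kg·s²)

Convert to SI: a = 1.483 Mm = 1.483e+06 m.
GM = G · M = 6.674e-11 · 7.438e+24 = 4.96412e+14 m³/s².
Kepler's third law: T = 2π √(a³ / GM).
Substituting a = 1.483e+06 m and GM = 4.96412e+14 m³/s²:
T = 2π √((1.483e+06)³ / 4.96412e+14) s
T ≈ 509.3 s = 8.488 minutes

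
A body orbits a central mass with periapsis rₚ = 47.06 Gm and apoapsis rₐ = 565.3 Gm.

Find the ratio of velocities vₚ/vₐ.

Convert to SI: rₚ = 47.06 Gm = 4.706e+10 m; rₐ = 565.3 Gm = 5.653e+11 m.
Conservation of angular momentum gives rₚvₚ = rₐvₐ, so vₚ/vₐ = rₐ/rₚ.
vₚ/vₐ = 5.653e+11 / 4.706e+10 ≈ 12.01.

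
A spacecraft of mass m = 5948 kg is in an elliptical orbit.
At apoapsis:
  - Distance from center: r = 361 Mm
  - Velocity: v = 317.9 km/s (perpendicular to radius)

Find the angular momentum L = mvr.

Convert to SI: r = 361 Mm = 3.61e+08 m; v = 317.9 km/s = 317900 m/s.
Since v is perpendicular to r, L = m · v · r.
L = 5948 · 317900 · 3.61e+08 kg·m²/s ≈ 6.826e+17 kg·m²/s.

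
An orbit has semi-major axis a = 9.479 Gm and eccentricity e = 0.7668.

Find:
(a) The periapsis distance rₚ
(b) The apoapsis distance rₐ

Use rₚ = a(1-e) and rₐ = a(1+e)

Convert to SI: a = 9.479 Gm = 9.479e+09 m.
(a) rₚ = a(1 − e) = 9.479e+09 · (1 − 0.7668) = 9.479e+09 · 0.2332 ≈ 2.211e+09 m = 2.211 Gm.
(b) rₐ = a(1 + e) = 9.479e+09 · (1 + 0.7668) = 9.479e+09 · 1.7668 ≈ 1.675e+10 m = 16.75 Gm.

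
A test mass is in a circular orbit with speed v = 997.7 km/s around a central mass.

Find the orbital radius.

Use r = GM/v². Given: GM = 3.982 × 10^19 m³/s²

Convert to SI: v = 997.7 km/s = 997700 m/s.
For a circular orbit, v² = GM / r, so r = GM / v².
r = 3.982e+19 / (997700)² m ≈ 4e+07 m = 40 Mm.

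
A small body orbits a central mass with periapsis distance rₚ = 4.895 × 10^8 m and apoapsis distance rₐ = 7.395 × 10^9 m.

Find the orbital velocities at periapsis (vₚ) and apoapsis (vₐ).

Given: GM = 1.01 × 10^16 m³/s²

Use the vis-viva equation v² = GM(2/r − 1/a) with a = (rₚ + rₐ)/2 = (4.895e+08 + 7.395e+09)/2 = 3.94225e+09 m.
vₚ = √(GM · (2/rₚ − 1/a)) = √(1.01e+16 · (2/4.895e+08 − 1/3.94225e+09)) m/s ≈ 6221 m/s = 6.221 km/s.
vₐ = √(GM · (2/rₐ − 1/a)) = √(1.01e+16 · (2/7.395e+09 − 1/3.94225e+09)) m/s ≈ 411.8 m/s = 411.8 m/s.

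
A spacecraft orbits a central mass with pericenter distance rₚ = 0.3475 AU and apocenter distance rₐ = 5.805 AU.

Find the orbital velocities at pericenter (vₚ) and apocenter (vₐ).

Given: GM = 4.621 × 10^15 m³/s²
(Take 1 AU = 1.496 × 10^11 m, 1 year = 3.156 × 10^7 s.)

Convert to SI: rₚ = 0.3475 AU = 5.1986e+10 m; rₐ = 5.805 AU = 8.68428e+11 m.
Use the vis-viva equation v² = GM(2/r − 1/a) with a = (rₚ + rₐ)/2 = (5.1986e+10 + 8.68428e+11)/2 = 4.60207e+11 m.
vₚ = √(GM · (2/rₚ − 1/a)) = √(4.621e+15 · (2/5.1986e+10 − 1/4.60207e+11)) m/s ≈ 409.6 m/s = 0.0864 AU/year.
vₐ = √(GM · (2/rₐ − 1/a)) = √(4.621e+15 · (2/8.68428e+11 − 1/4.60207e+11)) m/s ≈ 24.52 m/s = 0.005172 AU/year.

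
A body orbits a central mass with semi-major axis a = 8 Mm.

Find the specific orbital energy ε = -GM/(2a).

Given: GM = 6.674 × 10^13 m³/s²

Convert to SI: a = 8 Mm = 8e+06 m.
ε = −GM / (2a).
ε = −6.674e+13 / (2 · 8e+06) J/kg ≈ -4.171e+06 J/kg = -4.171 MJ/kg.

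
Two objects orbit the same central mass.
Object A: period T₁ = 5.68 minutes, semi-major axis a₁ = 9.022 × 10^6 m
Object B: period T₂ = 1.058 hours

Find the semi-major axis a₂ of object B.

Convert to SI: T₁ = 5.68 minutes = 340.8 s; T₂ = 1.058 hours = 3808.8 s.
Kepler's third law: (T₁/T₂)² = (a₁/a₂)³ ⇒ a₂ = a₁ · (T₂/T₁)^(2/3).
T₂/T₁ = 3808.8 / 340.8 = 11.1761.
a₂ = 9.022e+06 · (11.1761)^(2/3) m ≈ 4.51e+07 m = 4.51 × 10^7 m.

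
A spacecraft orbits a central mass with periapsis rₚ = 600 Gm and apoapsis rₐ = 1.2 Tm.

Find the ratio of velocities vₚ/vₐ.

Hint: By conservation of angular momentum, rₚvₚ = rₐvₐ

Convert to SI: rₚ = 600 Gm = 6e+11 m; rₐ = 1.2 Tm = 1.2e+12 m.
Conservation of angular momentum gives rₚvₚ = rₐvₐ, so vₚ/vₐ = rₐ/rₚ.
vₚ/vₐ = 1.2e+12 / 6e+11 ≈ 2.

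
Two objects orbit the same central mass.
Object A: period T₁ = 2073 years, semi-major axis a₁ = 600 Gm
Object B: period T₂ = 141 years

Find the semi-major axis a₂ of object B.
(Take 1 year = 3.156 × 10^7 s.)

Convert to SI: T₁ = 2073 years = 6.54239e+10 s; a₁ = 600 Gm = 6e+11 m; T₂ = 141 years = 4.44996e+09 s.
Kepler's third law: (T₁/T₂)² = (a₁/a₂)³ ⇒ a₂ = a₁ · (T₂/T₁)^(2/3).
T₂/T₁ = 4.44996e+09 / 6.54239e+10 = 0.0680174.
a₂ = 6e+11 · (0.0680174)^(2/3) m ≈ 9.998e+10 m = 99.98 Gm.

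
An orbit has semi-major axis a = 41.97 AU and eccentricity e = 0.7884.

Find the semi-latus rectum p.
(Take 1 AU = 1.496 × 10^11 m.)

Convert to SI: a = 41.97 AU = 6.27871e+12 m.
p = a (1 − e²).
p = 6.27871e+12 · (1 − (0.7884)²) = 6.27871e+12 · 0.378425 ≈ 2.376e+12 m = 15.88 AU.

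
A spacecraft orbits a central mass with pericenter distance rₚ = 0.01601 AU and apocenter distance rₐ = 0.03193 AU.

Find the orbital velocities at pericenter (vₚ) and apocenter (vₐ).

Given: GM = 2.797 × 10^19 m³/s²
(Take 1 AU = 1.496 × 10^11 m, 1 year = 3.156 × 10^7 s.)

Convert to SI: rₚ = 0.01601 AU = 2.3951e+09 m; rₐ = 0.03193 AU = 4.77673e+09 m.
Use the vis-viva equation v² = GM(2/r − 1/a) with a = (rₚ + rₐ)/2 = (2.3951e+09 + 4.77673e+09)/2 = 3.58591e+09 m.
vₚ = √(GM · (2/rₚ − 1/a)) = √(2.797e+19 · (2/2.3951e+09 − 1/3.58591e+09)) m/s ≈ 1.247e+05 m/s = 26.31 AU/year.
vₐ = √(GM · (2/rₐ − 1/a)) = √(2.797e+19 · (2/4.77673e+09 − 1/3.58591e+09)) m/s ≈ 6.254e+04 m/s = 13.19 AU/year.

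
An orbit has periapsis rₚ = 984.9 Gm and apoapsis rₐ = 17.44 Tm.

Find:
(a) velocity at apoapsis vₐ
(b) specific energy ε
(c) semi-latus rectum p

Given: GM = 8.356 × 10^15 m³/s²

Convert to SI: rₚ = 984.9 Gm = 9.849e+11 m; rₐ = 17.44 Tm = 1.744e+13 m.
(a) With a = (rₚ + rₐ)/2 = 9.21245e+12 m, vₐ = √(GM (2/rₐ − 1/a)) = √(8.356e+15 · (2/1.744e+13 − 1/9.21245e+12)) m/s ≈ 7.157 m/s
(b) With a = (rₚ + rₐ)/2 = 9.21245e+12 m, ε = −GM/(2a) = −8.356e+15/(2 · 9.21245e+12) J/kg ≈ -453.5 J/kg
(c) From a = (rₚ + rₐ)/2 = 9.21245e+12 m and e = (rₐ − rₚ)/(rₐ + rₚ) = 0.89309, p = a(1 − e²) = 9.21245e+12 · (1 − (0.89309)²) ≈ 1.865e+12 m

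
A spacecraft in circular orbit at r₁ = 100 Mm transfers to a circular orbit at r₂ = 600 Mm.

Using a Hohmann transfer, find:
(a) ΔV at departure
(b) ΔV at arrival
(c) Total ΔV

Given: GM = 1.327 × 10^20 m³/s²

Convert to SI: r₁ = 100 Mm = 1e+08 m; r₂ = 600 Mm = 6e+08 m.
Transfer semi-major axis: a_t = (r₁ + r₂)/2 = (1e+08 + 6e+08)/2 = 3.5e+08 m.
Circular speeds: v₁ = √(GM/r₁) = 1.15195e+06 m/s, v₂ = √(GM/r₂) = 470284 m/s.
Transfer speeds (vis-viva v² = GM(2/r − 1/a_t)): v₁ᵗ = 1.50826e+06 m/s, v₂ᵗ = 251377 m/s.
(a) ΔV₁ = |v₁ᵗ − v₁| ≈ 3.563e+05 m/s = 356.3 km/s.
(b) ΔV₂ = |v₂ − v₂ᵗ| ≈ 2.189e+05 m/s = 218.9 km/s.
(c) ΔV_total = ΔV₁ + ΔV₂ ≈ 5.752e+05 m/s = 575.2 km/s.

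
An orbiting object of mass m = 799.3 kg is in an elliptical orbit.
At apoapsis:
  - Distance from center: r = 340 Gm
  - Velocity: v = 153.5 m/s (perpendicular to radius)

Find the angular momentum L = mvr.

Convert to SI: r = 340 Gm = 3.4e+11 m.
Since v is perpendicular to r, L = m · v · r.
L = 799.3 · 153.5 · 3.4e+11 kg·m²/s ≈ 4.172e+16 kg·m²/s.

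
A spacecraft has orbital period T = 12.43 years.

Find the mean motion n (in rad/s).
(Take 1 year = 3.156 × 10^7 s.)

Convert to SI: T = 12.43 years = 3.92291e+08 s.
n = 2π / T.
n = 2π / 3.92291e+08 s ≈ 1.602e-08 rad/s.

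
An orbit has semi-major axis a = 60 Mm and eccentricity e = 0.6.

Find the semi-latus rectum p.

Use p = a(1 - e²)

Convert to SI: a = 60 Mm = 6e+07 m.
p = a (1 − e²).
p = 6e+07 · (1 − (0.6)²) = 6e+07 · 0.64 ≈ 3.84e+07 m = 38.4 Mm.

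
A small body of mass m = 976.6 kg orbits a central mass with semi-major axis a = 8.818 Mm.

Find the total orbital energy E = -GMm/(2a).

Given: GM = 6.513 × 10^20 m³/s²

Convert to SI: a = 8.818 Mm = 8.818e+06 m.
E = −GMm / (2a).
E = −6.513e+20 · 976.6 / (2 · 8.818e+06) J ≈ -3.607e+16 J = -36.07 PJ.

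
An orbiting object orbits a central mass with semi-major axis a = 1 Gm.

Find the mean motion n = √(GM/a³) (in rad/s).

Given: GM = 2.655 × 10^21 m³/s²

Convert to SI: a = 1 Gm = 1e+09 m.
n = √(GM / a³).
n = √(2.655e+21 / (1e+09)³) rad/s ≈ 0.001629 rad/s.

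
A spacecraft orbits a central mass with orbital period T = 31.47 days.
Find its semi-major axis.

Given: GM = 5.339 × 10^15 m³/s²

Convert to SI: T = 31.47 days = 2.71901e+06 s.
Invert Kepler's third law: a = (GM · T² / (4π²))^(1/3).
Substituting T = 2.71901e+06 s and GM = 5.339e+15 m³/s²:
a = (5.339e+15 · (2.71901e+06)² / (4π²))^(1/3) m
a ≈ 9.999e+08 m = 999.9 Mm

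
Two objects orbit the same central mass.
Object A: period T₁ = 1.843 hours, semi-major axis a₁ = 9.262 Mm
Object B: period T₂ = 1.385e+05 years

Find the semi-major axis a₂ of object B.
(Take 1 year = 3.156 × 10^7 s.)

Convert to SI: T₁ = 1.843 hours = 6634.8 s; a₁ = 9.262 Mm = 9.262e+06 m; T₂ = 1.385e+05 years = 4.37106e+12 s.
Kepler's third law: (T₁/T₂)² = (a₁/a₂)³ ⇒ a₂ = a₁ · (T₂/T₁)^(2/3).
T₂/T₁ = 4.37106e+12 / 6634.8 = 6.58808e+08.
a₂ = 9.262e+06 · (6.58808e+08)^(2/3) m ≈ 7.013e+12 m = 7.013 Tm.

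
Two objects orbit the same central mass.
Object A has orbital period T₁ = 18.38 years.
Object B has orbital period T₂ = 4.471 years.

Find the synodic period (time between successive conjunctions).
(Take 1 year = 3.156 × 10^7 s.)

Convert to SI: T₁ = 18.38 years = 5.80073e+08 s; T₂ = 4.471 years = 1.41105e+08 s.
T_syn = |T₁ · T₂ / (T₁ − T₂)|.
T_syn = |5.80073e+08 · 1.41105e+08 / (5.80073e+08 − 1.41105e+08)| s ≈ 1.865e+08 s = 5.908 years.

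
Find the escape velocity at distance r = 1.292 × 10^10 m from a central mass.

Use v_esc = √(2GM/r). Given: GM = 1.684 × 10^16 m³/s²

Escape velocity comes from setting total energy to zero: ½v² − GM/r = 0 ⇒ v_esc = √(2GM / r).
v_esc = √(2 · 1.684e+16 / 1.292e+10) m/s ≈ 1615 m/s = 1.615 km/s.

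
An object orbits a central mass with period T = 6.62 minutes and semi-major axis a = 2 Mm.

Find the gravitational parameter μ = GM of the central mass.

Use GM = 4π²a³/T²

Convert to SI: T = 6.62 minutes = 397.2 s; a = 2 Mm = 2e+06 m.
GM = 4π² · a³ / T².
GM = 4π² · (2e+06)³ / (397.2)² m³/s² ≈ 2.002e+15 m³/s² = 2.002 × 10^15 m³/s².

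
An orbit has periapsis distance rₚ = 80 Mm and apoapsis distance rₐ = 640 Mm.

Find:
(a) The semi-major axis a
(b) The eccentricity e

Convert to SI: rₚ = 80 Mm = 8e+07 m; rₐ = 640 Mm = 6.4e+08 m.
(a) a = (rₚ + rₐ) / 2 = (8e+07 + 6.4e+08) / 2 ≈ 3.6e+08 m = 360 Mm.
(b) e = (rₐ − rₚ) / (rₐ + rₚ) = (6.4e+08 − 8e+07) / (6.4e+08 + 8e+07) ≈ 0.7778.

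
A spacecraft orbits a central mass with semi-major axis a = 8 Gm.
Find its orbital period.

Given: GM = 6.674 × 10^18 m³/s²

Convert to SI: a = 8 Gm = 8e+09 m.
Kepler's third law: T = 2π √(a³ / GM).
Substituting a = 8e+09 m and GM = 6.674e+18 m³/s²:
T = 2π √((8e+09)³ / 6.674e+18) s
T ≈ 1.74e+06 s = 20.14 days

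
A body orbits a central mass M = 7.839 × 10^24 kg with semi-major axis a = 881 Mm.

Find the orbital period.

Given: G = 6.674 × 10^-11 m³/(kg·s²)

Convert to SI: a = 881 Mm = 8.81e+08 m.
GM = G · M = 6.674e-11 · 7.839e+24 = 5.23175e+14 m³/s².
Kepler's third law: T = 2π √(a³ / GM).
Substituting a = 8.81e+08 m and GM = 5.23175e+14 m³/s²:
T = 2π √((8.81e+08)³ / 5.23175e+14) s
T ≈ 7.183e+06 s = 83.14 days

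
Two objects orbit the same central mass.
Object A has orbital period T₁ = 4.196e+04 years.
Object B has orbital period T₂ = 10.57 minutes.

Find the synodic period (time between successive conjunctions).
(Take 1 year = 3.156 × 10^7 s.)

Convert to SI: T₁ = 4.196e+04 years = 1.32426e+12 s; T₂ = 10.57 minutes = 634.2 s.
T_syn = |T₁ · T₂ / (T₁ − T₂)|.
T_syn = |1.32426e+12 · 634.2 / (1.32426e+12 − 634.2)| s ≈ 634.2 s = 10.57 minutes.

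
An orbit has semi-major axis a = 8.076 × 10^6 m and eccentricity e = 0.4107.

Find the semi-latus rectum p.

p = a (1 − e²).
p = 8.076e+06 · (1 − (0.4107)²) = 8.076e+06 · 0.831326 ≈ 6.714e+06 m = 6.714 × 10^6 m.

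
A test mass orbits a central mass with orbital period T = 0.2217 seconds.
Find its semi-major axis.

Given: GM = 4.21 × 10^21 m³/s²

Invert Kepler's third law: a = (GM · T² / (4π²))^(1/3).
Substituting T = 0.2217 s and GM = 4.21e+21 m³/s²:
a = (4.21e+21 · (0.2217)² / (4π²))^(1/3) m
a ≈ 1.737e+06 m = 1.737 Mm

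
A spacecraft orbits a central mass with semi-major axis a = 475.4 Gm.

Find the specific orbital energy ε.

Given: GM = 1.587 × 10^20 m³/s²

Convert to SI: a = 475.4 Gm = 4.754e+11 m.
ε = −GM / (2a).
ε = −1.587e+20 / (2 · 4.754e+11) J/kg ≈ -1.669e+08 J/kg = -166.9 MJ/kg.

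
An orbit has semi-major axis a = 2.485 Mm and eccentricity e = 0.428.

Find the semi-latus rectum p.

Convert to SI: a = 2.485 Mm = 2.485e+06 m.
p = a (1 − e²).
p = 2.485e+06 · (1 − (0.428)²) = 2.485e+06 · 0.816816 ≈ 2.03e+06 m = 2.03 Mm.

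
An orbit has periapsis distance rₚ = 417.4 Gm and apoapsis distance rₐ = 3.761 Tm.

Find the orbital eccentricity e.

Convert to SI: rₚ = 417.4 Gm = 4.174e+11 m; rₐ = 3.761 Tm = 3.761e+12 m.
e = (rₐ − rₚ) / (rₐ + rₚ).
e = (3.761e+12 − 4.174e+11) / (3.761e+12 + 4.174e+11) = 3.3436e+12 / 4.1784e+12 ≈ 0.8002.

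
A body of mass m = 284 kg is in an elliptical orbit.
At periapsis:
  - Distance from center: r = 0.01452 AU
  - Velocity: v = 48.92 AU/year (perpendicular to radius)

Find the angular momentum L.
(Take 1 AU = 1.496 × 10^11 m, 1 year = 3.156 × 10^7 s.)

Convert to SI: r = 0.01452 AU = 2.17219e+09 m; v = 48.92 AU/year = 231889 m/s.
Since v is perpendicular to r, L = m · v · r.
L = 284 · 231889 · 2.17219e+09 kg·m²/s ≈ 1.431e+17 kg·m²/s.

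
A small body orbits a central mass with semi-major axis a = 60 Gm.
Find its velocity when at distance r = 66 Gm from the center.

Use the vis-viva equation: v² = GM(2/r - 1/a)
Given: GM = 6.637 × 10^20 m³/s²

Convert to SI: a = 60 Gm = 6e+10 m; r = 66 Gm = 6.6e+10 m.
Vis-viva: v = √(GM · (2/r − 1/a)).
2/r − 1/a = 2/6.6e+10 − 1/6e+10 = 1.36364e-11 m⁻¹.
v = √(6.637e+20 · 1.36364e-11) m/s ≈ 9.513e+04 m/s = 95.13 km/s.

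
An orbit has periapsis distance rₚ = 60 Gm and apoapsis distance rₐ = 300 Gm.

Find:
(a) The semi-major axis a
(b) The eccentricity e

Convert to SI: rₚ = 60 Gm = 6e+10 m; rₐ = 300 Gm = 3e+11 m.
(a) a = (rₚ + rₐ) / 2 = (6e+10 + 3e+11) / 2 ≈ 1.8e+11 m = 180 Gm.
(b) e = (rₐ − rₚ) / (rₐ + rₚ) = (3e+11 − 6e+10) / (3e+11 + 6e+10) ≈ 0.6667.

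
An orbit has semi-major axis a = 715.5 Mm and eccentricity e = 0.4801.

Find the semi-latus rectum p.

Convert to SI: a = 715.5 Mm = 7.155e+08 m.
p = a (1 − e²).
p = 7.155e+08 · (1 − (0.4801)²) = 7.155e+08 · 0.769504 ≈ 5.506e+08 m = 550.6 Mm.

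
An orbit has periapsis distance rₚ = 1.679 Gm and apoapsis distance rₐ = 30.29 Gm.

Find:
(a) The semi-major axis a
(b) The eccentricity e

Convert to SI: rₚ = 1.679 Gm = 1.679e+09 m; rₐ = 30.29 Gm = 3.029e+10 m.
(a) a = (rₚ + rₐ) / 2 = (1.679e+09 + 3.029e+10) / 2 ≈ 1.598e+10 m = 15.98 Gm.
(b) e = (rₐ − rₚ) / (rₐ + rₚ) = (3.029e+10 − 1.679e+09) / (3.029e+10 + 1.679e+09) ≈ 0.895.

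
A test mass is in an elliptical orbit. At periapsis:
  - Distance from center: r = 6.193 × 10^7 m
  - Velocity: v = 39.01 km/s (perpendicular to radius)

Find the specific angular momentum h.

Convert to SI: v = 39.01 km/s = 39010 m/s.
With v perpendicular to r, h = r · v.
h = 6.193e+07 · 39010 m²/s ≈ 2.416e+12 m²/s.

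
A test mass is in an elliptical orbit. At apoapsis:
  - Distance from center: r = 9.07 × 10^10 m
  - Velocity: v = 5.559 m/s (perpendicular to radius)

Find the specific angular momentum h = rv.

With v perpendicular to r, h = r · v.
h = 9.07e+10 · 5.559 m²/s ≈ 5.042e+11 m²/s.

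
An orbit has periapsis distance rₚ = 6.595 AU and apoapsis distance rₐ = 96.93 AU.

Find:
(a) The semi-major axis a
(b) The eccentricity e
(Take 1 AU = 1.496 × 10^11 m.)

Convert to SI: rₚ = 6.595 AU = 9.86612e+11 m; rₐ = 96.93 AU = 1.45007e+13 m.
(a) a = (rₚ + rₐ) / 2 = (9.86612e+11 + 1.45007e+13) / 2 ≈ 7.744e+12 m = 51.76 AU.
(b) e = (rₐ − rₚ) / (rₐ + rₚ) = (1.45007e+13 − 9.86612e+11) / (1.45007e+13 + 9.86612e+11) ≈ 0.8726.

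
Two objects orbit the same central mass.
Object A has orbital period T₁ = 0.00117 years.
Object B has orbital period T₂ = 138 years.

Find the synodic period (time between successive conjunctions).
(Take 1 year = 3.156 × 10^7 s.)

Convert to SI: T₁ = 0.00117 years = 36925.2 s; T₂ = 138 years = 4.35528e+09 s.
T_syn = |T₁ · T₂ / (T₁ − T₂)|.
T_syn = |36925.2 · 4.35528e+09 / (36925.2 − 4.35528e+09)| s ≈ 3.693e+04 s = 0.00117 years.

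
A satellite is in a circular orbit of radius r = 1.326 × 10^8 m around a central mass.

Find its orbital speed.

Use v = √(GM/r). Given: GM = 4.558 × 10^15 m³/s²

For a circular orbit, gravity supplies the centripetal force, so v = √(GM / r).
v = √(4.558e+15 / 1.326e+08) m/s ≈ 5863 m/s = 5.863 km/s.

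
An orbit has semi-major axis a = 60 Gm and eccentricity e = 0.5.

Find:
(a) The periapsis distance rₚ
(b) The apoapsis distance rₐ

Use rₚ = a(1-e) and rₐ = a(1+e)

Convert to SI: a = 60 Gm = 6e+10 m.
(a) rₚ = a(1 − e) = 6e+10 · (1 − 0.5) = 6e+10 · 0.5 ≈ 3e+10 m = 30 Gm.
(b) rₐ = a(1 + e) = 6e+10 · (1 + 0.5) = 6e+10 · 1.5 ≈ 9e+10 m = 90 Gm.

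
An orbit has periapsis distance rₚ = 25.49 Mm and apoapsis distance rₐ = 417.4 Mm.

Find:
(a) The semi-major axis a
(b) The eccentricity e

Convert to SI: rₚ = 25.49 Mm = 2.549e+07 m; rₐ = 417.4 Mm = 4.174e+08 m.
(a) a = (rₚ + rₐ) / 2 = (2.549e+07 + 4.174e+08) / 2 ≈ 2.214e+08 m = 221.4 Mm.
(b) e = (rₐ − rₚ) / (rₐ + rₚ) = (4.174e+08 − 2.549e+07) / (4.174e+08 + 2.549e+07) ≈ 0.8849.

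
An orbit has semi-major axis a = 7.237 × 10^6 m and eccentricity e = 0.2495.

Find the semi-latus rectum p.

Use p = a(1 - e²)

p = a (1 − e²).
p = 7.237e+06 · (1 − (0.2495)²) = 7.237e+06 · 0.93775 ≈ 6.786e+06 m = 6.786 × 10^6 m.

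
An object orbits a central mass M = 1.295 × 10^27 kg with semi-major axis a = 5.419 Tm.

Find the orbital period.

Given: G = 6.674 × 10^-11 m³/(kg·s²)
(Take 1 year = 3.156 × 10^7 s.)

Convert to SI: a = 5.419 Tm = 5.419e+12 m.
GM = G · M = 6.674e-11 · 1.295e+27 = 8.64283e+16 m³/s².
Kepler's third law: T = 2π √(a³ / GM).
Substituting a = 5.419e+12 m and GM = 8.64283e+16 m³/s²:
T = 2π √((5.419e+12)³ / 8.64283e+16) s
T ≈ 2.696e+11 s = 8543 years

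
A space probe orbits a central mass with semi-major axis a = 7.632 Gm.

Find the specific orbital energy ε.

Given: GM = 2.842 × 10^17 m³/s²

Convert to SI: a = 7.632 Gm = 7.632e+09 m.
ε = −GM / (2a).
ε = −2.842e+17 / (2 · 7.632e+09) J/kg ≈ -1.862e+07 J/kg = -18.62 MJ/kg.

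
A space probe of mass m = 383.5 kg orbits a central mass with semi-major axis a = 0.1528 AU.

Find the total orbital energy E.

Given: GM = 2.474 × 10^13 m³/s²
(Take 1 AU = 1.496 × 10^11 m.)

Convert to SI: a = 0.1528 AU = 2.28589e+10 m.
E = −GMm / (2a).
E = −2.474e+13 · 383.5 / (2 · 2.28589e+10) J ≈ -2.075e+05 J = -207.5 kJ.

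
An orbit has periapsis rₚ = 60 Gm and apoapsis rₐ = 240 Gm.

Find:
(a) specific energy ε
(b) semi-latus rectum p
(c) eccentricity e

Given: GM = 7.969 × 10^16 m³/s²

Convert to SI: rₚ = 60 Gm = 6e+10 m; rₐ = 240 Gm = 2.4e+11 m.
(a) With a = (rₚ + rₐ)/2 = 1.5e+11 m, ε = −GM/(2a) = −7.969e+16/(2 · 1.5e+11) J/kg ≈ -2.656e+05 J/kg
(b) From a = (rₚ + rₐ)/2 = 1.5e+11 m and e = (rₐ − rₚ)/(rₐ + rₚ) = 0.6, p = a(1 − e²) = 1.5e+11 · (1 − (0.6)²) ≈ 9.6e+10 m
(c) e = (rₐ − rₚ)/(rₐ + rₚ) = (2.4e+11 − 6e+10)/(2.4e+11 + 6e+10) ≈ 0.6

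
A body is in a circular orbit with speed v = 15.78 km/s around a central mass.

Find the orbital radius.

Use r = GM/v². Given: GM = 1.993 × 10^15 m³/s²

Convert to SI: v = 15.78 km/s = 15780 m/s.
For a circular orbit, v² = GM / r, so r = GM / v².
r = 1.993e+15 / (15780)² m ≈ 8.004e+06 m = 8.004 Mm.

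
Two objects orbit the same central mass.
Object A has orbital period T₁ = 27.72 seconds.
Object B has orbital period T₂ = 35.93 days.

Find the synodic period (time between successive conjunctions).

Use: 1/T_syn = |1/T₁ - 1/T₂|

Convert to SI: T₂ = 35.93 days = 3.10435e+06 s.
T_syn = |T₁ · T₂ / (T₁ − T₂)|.
T_syn = |27.72 · 3.10435e+06 / (27.72 − 3.10435e+06)| s ≈ 27.72 s = 27.72 seconds.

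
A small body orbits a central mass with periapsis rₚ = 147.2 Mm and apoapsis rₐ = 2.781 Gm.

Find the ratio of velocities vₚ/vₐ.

Convert to SI: rₚ = 147.2 Mm = 1.472e+08 m; rₐ = 2.781 Gm = 2.781e+09 m.
Conservation of angular momentum gives rₚvₚ = rₐvₐ, so vₚ/vₐ = rₐ/rₚ.
vₚ/vₐ = 2.781e+09 / 1.472e+08 ≈ 18.89.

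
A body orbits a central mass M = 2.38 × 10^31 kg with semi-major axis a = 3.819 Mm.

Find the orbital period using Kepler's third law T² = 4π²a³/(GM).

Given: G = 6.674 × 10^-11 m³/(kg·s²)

Convert to SI: a = 3.819 Mm = 3.819e+06 m.
GM = G · M = 6.674e-11 · 2.38e+31 = 1.58841e+21 m³/s².
Kepler's third law: T = 2π √(a³ / GM).
Substituting a = 3.819e+06 m and GM = 1.58841e+21 m³/s²:
T = 2π √((3.819e+06)³ / 1.58841e+21) s
T ≈ 1.177 s = 1.177 seconds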